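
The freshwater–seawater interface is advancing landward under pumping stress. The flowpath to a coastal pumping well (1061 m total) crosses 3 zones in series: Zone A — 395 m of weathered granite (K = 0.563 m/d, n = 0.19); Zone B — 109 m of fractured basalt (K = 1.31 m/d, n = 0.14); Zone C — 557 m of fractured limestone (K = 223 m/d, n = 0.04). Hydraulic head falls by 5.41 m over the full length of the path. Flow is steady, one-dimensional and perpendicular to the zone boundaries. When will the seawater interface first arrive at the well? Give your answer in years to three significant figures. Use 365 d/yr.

Continuity: the same q passes through each zone, so ΔH = q·Σ(L_j/K_j) — the zones act as resistances in series.
Σ(L/K) = 395/0.563 + 109/1.31 + 557/223 = 701.6 + 83.21 + 2.498 = 787.3 d
q = ΔH / Σ(L/K) = 5.41 / 787.3 = 0.006872 m/d (same in every zone)
Zone A: v = q/n = 0.006872/0.19 = 0.03617 m/d → t_A = 395/0.03617 = 10920 d
Zone B: v = q/n = 0.006872/0.14 = 0.04908 m/d → t_B = 109/0.04908 = 2221 d
Zone C: v = q/n = 0.006872/0.04 = 0.1718 m/d → t_C = 557/0.1718 = 3242 d
Total t = 10920 + 2221 + 3242 = 16380 d
   = 16380 / 365 = 44.9 yr

44.9 years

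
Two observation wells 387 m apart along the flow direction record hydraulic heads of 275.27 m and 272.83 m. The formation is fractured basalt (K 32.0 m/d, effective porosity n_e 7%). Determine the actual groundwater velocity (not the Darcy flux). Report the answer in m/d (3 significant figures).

Hydraulic gradient i = (275.27 − 272.83) / 387 = 2.44 / 387 = 0.006305
Specific discharge q = 32.0 × 0.006305 = 0.2018 m/d
v = Ki/n = 32.0·0.006305/0.07 = 2.882 m/d

2.88 m/d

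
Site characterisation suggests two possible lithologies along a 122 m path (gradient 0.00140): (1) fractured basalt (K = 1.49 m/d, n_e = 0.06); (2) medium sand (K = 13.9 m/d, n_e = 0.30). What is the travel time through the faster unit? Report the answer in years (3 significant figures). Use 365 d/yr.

Unit 1 (fractured basalt): v = 1.49×0.0014/0.06 = 0.03477 m/d, t = 122/0.03477 = 3509 d
Unit 2 (medium sand): v = 13.9×0.0014/0.30 = 0.06487 m/d, t = 122/0.06487 = 1881 d
Faster: 1881 d / 365 = 5.15 yr

5.15 years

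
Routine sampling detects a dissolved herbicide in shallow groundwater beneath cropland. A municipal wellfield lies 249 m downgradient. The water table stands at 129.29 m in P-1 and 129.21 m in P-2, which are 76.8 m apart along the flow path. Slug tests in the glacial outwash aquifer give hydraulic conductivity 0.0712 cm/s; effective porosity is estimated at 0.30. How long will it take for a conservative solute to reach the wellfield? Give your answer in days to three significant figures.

1170 days

Hydraulic gradient i = (129.29 − 129.21) / 76.8 = 0.08 / 76.8 = 0.001042
K = 0.0712 cm/s × 864 = 61.52 m/d
Darcy flux q = K·i = 61.52 × 0.001042 = 0.06408 m/d
v_s = q/n_e = 0.06408/0.30 = 0.2136 m/d
t = L / v = 249 / 0.2136 = 1166 d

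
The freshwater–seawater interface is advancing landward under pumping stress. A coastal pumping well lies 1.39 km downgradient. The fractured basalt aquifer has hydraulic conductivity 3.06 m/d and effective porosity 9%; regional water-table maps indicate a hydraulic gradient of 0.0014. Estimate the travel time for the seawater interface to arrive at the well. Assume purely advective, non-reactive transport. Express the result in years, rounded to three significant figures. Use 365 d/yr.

Darcy flux q = K·i = 3.06 × 0.0014 = 0.004284 m/d
v_s = q/n_e = 0.004284/0.09 = 0.04760 m/d
L = 1.39 km = 1390 m
t = L / v = 1390 / 0.04760 = 29200 d
   = 29200 / 365 = 80.0 yr

80.0 years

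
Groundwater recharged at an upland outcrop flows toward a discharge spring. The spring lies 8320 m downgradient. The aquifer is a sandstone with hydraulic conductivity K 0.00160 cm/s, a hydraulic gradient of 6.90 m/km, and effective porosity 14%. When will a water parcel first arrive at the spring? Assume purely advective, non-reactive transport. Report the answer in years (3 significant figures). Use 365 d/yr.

K = 0.00160 cm/s × 864 = 1.382 m/d
Specific discharge q = 1.382 × 0.0069 = 0.009539 m/d
Seepage velocity v = q / n = 0.009539 / 0.14 = 0.06813 m/d
t = L / v = 8320 / 0.06813 = 122100 d
   = 122100 / 365 = 335 yr

335 years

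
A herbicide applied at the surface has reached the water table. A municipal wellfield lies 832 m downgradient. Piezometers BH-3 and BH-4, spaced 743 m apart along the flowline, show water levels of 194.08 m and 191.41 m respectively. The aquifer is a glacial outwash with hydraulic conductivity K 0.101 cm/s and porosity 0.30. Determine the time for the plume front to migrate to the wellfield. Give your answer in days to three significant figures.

796 days

Hydraulic gradient i = (194.08 − 191.41) / 743 = 2.67 / 743 = 0.003594
K = 0.101 cm/s × 864 = 87.26 m/d
Specific discharge q = 87.26 × 0.003594 = 0.3136 m/d
v_s = q/n_e = 0.3136/0.30 = 1.045 m/d
t = L / v = 832 / 1.045 = 796.0 d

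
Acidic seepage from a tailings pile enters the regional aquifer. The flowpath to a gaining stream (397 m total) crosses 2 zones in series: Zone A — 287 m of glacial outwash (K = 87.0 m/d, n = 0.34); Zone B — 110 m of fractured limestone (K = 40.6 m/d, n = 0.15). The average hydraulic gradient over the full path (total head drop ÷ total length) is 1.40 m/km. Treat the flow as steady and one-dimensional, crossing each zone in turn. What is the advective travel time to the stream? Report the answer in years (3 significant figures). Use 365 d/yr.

3.38 years

Continuity: the same q passes through each zone, so ΔH = q·Σ(L_j/K_j) — the zones act as resistances in series.
Σ(L/K) = 287/87.0 + 110/40.6 = 3.299 + 2.709 = 6.008 d
K_eq = L_total / Σ(L/K) = 397 / 6.008 = 66.08 m/d
q = K_eq · i = 66.08 × 0.0014 = 0.09251 m/d (same in every zone)
Zone A: v = q/n = 0.09251/0.34 = 0.2721 m/d → t_A = 287/0.2721 = 1055 d
Zone B: v = q/n = 0.09251/0.15 = 0.6167 m/d → t_B = 110/0.6167 = 178.4 d
Total t = 1055 + 178.4 = 1233 d
   = 1233 / 365 = 3.38 yr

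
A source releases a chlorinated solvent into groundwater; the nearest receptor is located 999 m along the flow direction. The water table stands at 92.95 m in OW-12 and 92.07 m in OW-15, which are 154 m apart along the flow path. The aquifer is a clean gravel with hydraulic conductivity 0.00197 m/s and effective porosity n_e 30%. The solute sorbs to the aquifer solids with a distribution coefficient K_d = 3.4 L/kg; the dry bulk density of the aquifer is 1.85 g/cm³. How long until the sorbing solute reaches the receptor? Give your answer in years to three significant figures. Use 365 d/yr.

18.5 years

Hydraulic gradient i = (92.95 − 92.07) / 154 = 0.88 / 154 = 0.005714
K = 0.00197 m/s × 86400 s/d = 170.2 m/d
Specific discharge q = 170.2 × 0.005714 = 0.9726 m/d
Average linear velocity = 0.9726 / 0.30 = 3.242 m/d
Retardation R = 1 + ρ_b·K_d/n = 1 + 1.85×3.4/0.30 = 21.97
Contaminant velocity v_c = v/R = 3.242/21.97 = 0.1476 m/d
t = L/v_c = 999/0.1476 = 6769 d
   = 6769/365 = 18.5 yr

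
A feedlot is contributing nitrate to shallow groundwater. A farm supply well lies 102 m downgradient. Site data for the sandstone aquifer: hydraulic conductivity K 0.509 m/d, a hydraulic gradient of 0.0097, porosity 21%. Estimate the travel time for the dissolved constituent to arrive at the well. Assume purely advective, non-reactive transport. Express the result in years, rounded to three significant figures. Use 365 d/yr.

Specific discharge q = 0.509 × 0.0097 = 0.004937 m/d
Seepage velocity v = q / n = 0.004937 / 0.21 = 0.02351 m/d
t = L / v = 102 / 0.02351 = 4338 d
   = 4338 / 365 = 11.9 yr

11.9 years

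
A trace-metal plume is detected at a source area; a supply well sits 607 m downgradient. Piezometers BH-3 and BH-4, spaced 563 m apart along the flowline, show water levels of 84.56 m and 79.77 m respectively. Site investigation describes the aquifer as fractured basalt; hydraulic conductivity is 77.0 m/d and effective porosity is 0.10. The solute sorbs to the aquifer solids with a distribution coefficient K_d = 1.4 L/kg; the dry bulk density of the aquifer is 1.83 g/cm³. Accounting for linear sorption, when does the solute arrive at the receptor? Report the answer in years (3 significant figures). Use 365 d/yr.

Hydraulic gradient i = (84.56 − 79.77) / 563 = 4.79 / 563 = 0.008508
Specific discharge q = 77.0 × 0.008508 = 0.6551 m/d
Average linear velocity = 0.6551 / 0.10 = 6.551 m/d
Retardation R = 1 + ρ_b·K_d/n = 1 + 1.83×1.4/0.10 = 26.62
Contaminant velocity v_c = v/R = 6.551/26.62 = 0.2461 m/d
t = L/v_c = 607/0.2461 = 2466 d
   = 2466/365 = 6.76 yr

6.76 years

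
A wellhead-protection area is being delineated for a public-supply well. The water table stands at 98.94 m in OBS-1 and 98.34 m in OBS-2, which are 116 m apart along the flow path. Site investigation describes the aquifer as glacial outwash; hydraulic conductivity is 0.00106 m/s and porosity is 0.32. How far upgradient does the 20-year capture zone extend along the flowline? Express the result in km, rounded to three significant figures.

Hydraulic gradient i = (98.94 − 98.34) / 116 = 0.60 / 116 = 0.005172
K = 0.00106 m/s × 86400 s/d = 91.58 m/d
q = Ki = 91.58 × 0.005172 = 0.4737 m/d
Seepage velocity v = q / n = 0.4737 / 0.32 = 1.480 m/d
T = 20 yr × 365 = 7300 d
L = v × T = 1.480 × 7300 = 10810 m
   = 10.8 km

10.8 km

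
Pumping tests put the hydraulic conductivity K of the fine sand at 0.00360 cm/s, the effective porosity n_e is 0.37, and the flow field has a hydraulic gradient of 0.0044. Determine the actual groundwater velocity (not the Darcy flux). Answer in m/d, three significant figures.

0.0370 m/d

K = 0.00360 cm/s × 864 = 3.110 m/d
Darcy flux q = K·i = 3.110 × 0.0044 = 0.01369 m/d
v = Ki/n = 3.110·0.0044/0.37 = 0.03699 m/d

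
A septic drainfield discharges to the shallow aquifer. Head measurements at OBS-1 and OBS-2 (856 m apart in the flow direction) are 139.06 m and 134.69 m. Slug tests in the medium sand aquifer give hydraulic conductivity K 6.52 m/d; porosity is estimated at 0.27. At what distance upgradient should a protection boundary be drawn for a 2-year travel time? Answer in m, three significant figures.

Hydraulic gradient i = (139.06 − 134.69) / 856 = 4.37 / 856 = 0.005105
Darcy flux q = K·i = 6.52 × 0.005105 = 0.03329 m/d
Average linear velocity = 0.03329 / 0.27 = 0.1233 m/d
T = 2 yr × 365 = 730 d
L = v × T = 0.1233 × 730 = 89.99 m

90.0 m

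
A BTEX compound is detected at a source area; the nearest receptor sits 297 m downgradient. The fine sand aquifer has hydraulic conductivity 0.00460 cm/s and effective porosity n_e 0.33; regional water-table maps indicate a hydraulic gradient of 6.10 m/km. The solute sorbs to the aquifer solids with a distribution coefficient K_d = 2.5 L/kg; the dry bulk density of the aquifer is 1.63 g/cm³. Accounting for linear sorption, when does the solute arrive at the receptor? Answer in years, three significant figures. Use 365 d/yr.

K = 0.00460 cm/s × 864 = 3.974 m/d
q = Ki = 3.974 × 0.0061 = 0.02424 m/d
v_s = q/n_e = 0.02424/0.33 = 0.07347 m/d
Retardation R = 1 + ρ_b·K_d/n = 1 + 1.63×2.5/0.33 = 13.35
Contaminant velocity v_c = v/R = 0.07347/13.35 = 0.005504 m/d
t = L/v_c = 297/0.005504 = 53960 d
   = 53960/365 = 148 yr

148 years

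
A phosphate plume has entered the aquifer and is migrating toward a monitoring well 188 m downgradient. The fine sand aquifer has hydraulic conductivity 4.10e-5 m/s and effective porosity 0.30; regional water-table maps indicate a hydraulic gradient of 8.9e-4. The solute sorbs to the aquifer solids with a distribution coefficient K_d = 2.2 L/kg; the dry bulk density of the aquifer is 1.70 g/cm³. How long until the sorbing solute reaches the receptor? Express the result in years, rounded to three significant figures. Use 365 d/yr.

K = 4.10e-5 m/s × 86400 s/d = 3.542 m/d
Specific discharge q = 3.542 × 8.9e-4 = 0.003153 m/d
v_s = q/n_e = 0.003153/0.30 = 0.01051 m/d
Retardation R = 1 + ρ_b·K_d/n = 1 + 1.70×2.2/0.30 = 13.47
Contaminant velocity v_c = v/R = 0.01051/13.47 = 7.804e-4 m/d
t = L/v_c = 188/7.804e-4 = 240900 d
   = 240900/365 = 660 yr

660 years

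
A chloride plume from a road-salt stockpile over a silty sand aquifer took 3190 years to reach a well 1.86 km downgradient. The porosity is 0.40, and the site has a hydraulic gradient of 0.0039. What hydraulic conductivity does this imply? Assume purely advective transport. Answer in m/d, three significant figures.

t = 3190 years = 1.164e6 d
L = 1.86 km = 1860 m
v = L / t = 1860 / 1.164e6 = 0.001597 m/d
K = v · n / i = 0.001597 × 0.40 / 0.0039 = 0.164 m/d

0.164 m/d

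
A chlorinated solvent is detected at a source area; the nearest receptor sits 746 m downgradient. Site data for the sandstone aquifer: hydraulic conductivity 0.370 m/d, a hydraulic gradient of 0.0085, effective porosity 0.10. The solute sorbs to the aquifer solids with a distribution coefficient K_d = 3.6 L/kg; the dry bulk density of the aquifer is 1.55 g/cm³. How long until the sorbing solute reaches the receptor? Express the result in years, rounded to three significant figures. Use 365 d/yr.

3690 years

Specific discharge q = 0.370 × 0.0085 = 0.003145 m/d
v_s = q/n_e = 0.003145/0.10 = 0.03145 m/d
Retardation R = 1 + ρ_b·K_d/n = 1 + 1.55×3.6/0.10 = 56.80
Contaminant velocity v_c = v/R = 0.03145/56.80 = 5.537e-4 m/d
t = L/v_c = 746/5.537e-4 = 1.347e6 d
   = 1.347e6/365 = 3690 yr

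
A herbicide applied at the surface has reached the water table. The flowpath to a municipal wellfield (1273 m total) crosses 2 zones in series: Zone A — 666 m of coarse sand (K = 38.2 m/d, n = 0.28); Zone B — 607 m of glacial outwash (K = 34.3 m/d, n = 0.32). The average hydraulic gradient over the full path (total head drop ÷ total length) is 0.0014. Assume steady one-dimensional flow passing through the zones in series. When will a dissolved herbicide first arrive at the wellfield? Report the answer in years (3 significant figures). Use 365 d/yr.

Continuity: the same q passes through each zone, so ΔH = q·Σ(L_j/K_j) — the zones act as resistances in series.
Σ(L/K) = 666/38.2 + 607/34.3 = 17.43 + 17.70 = 35.13 d
K_eq = L_total / Σ(L/K) = 1273 / 35.13 = 36.24 m/d
q = K_eq · i = 36.24 × 0.0014 = 0.05073 m/d (same in every zone)
Zone A: v = q/n = 0.05073/0.28 = 0.1812 m/d → t_A = 666/0.1812 = 3676 d
Zone B: v = q/n = 0.05073/0.32 = 0.1585 m/d → t_B = 607/0.1585 = 3829 d
Total t = 3676 + 3829 = 7505 d
   = 7505 / 365 = 20.6 yr

20.6 years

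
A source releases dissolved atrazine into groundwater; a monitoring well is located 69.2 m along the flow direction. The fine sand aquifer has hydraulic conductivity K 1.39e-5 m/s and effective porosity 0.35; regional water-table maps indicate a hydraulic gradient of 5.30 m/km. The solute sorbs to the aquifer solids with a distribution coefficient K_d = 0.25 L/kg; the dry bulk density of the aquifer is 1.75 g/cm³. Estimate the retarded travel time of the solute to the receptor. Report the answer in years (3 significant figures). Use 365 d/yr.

K = 1.39e-5 m/s × 86400 s/d = 1.201 m/d
q = Ki = 1.201 × 0.0053 = 0.006365 m/d
Average linear velocity = 0.006365 / 0.35 = 0.01819 m/d
Retardation R = 1 + ρ_b·K_d/n = 1 + 1.75×0.25/0.35 = 2.250
Contaminant velocity v_c = v/R = 0.01819/2.250 = 0.008083 m/d
t = L/v_c = 69.2/0.008083 = 8562 d
   = 8562/365 = 23.5 yr

23.5 years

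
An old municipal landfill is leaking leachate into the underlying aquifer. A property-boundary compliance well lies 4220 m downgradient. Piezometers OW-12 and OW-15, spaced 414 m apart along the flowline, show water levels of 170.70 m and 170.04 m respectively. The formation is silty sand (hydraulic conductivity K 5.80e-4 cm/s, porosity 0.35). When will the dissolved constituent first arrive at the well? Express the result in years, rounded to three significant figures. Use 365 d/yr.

Hydraulic gradient i = (170.70 − 170.04) / 414 = 0.66 / 414 = 0.001594
K = 5.80e-4 cm/s × 864 = 0.5011 m/d
Specific discharge q = 0.5011 × 0.001594 = 7.989e-4 m/d
Seepage velocity v = q / n = 7.989e-4 / 0.35 = 0.002283 m/d
t = L / v = 4220 / 0.002283 = 1.849e6 d
   = 1.849e6 / 365 = 5070 yr

5070 years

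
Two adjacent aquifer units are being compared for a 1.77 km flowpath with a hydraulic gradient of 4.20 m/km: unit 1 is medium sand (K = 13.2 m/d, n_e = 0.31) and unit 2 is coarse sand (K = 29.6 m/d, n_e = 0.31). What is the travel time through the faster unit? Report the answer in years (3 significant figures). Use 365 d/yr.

Unit 1 (medium sand): v = 13.2×0.0042/0.31 = 0.1788 m/d, t = 1770/0.1788 = 9897 d
Unit 2 (coarse sand): v = 29.6×0.0042/0.31 = 0.4010 m/d, t = 1770/0.4010 = 4414 d
Faster: 4414 d / 365 = 12.1 yr

12.1 years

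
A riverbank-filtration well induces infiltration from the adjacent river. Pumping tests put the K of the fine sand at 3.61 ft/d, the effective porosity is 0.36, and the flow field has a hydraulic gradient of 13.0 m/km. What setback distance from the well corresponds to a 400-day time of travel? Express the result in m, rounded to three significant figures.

15.9 m

K = 3.61 ft/d × 0.3048 = 1.100 m/d
Specific discharge q = 1.100 × 0.013 = 0.01430 m/d
v = Ki/n = 1.100·0.013/0.36 = 0.03973 m/d
L = v × T = 0.03973 × 400 = 15.89 m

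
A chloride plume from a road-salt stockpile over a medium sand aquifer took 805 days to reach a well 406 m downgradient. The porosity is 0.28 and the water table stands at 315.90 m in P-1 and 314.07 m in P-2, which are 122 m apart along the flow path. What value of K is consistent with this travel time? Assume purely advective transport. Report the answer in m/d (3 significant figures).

9.41 m/d

Hydraulic gradient i = (315.90 − 314.07) / 122 = 1.83 / 122 = 0.01500
v = L / t = 406 / 805 = 0.5043 m/d
K = v · n / i = 0.5043 × 0.28 / 0.01500 = 9.41 m/d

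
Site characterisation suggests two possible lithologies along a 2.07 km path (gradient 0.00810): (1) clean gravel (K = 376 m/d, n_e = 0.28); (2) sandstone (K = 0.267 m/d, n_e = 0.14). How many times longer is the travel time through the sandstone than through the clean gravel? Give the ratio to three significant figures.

704

Unit 1 (clean gravel): v = 376×0.0081/0.28 = 10.88 m/d, t = 2070/10.88 = 190.3 d
Unit 2 (sandstone): v = 0.267×0.0081/0.14 = 0.01545 m/d, t = 2070/0.01545 = 134000 d
t(sandstone) / t(clean gravel) = 134000/190.3 = 704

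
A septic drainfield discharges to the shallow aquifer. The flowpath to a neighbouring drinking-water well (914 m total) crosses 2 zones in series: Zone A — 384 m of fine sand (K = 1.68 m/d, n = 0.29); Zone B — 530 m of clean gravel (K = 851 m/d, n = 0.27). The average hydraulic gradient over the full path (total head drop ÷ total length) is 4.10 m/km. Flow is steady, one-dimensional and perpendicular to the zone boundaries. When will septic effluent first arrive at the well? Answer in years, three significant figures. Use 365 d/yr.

Steady 1-D flow in series ⇒ the Darcy flux q is identical in every zone and the zone head losses add (resistances L/K in series).
Σ(L/K) = 384/1.68 + 530/851 = 228.6 + 0.6228 = 229.2 d
K_eq = L_total / Σ(L/K) = 914 / 229.2 = 3.988 m/d
q = K_eq · i = 3.988 × 0.0041 = 0.01635 m/d (same in every zone)
Zone A: v = q/n = 0.01635/0.29 = 0.05638 m/d → t_A = 384/0.05638 = 6811 d
Zone B: v = q/n = 0.01635/0.27 = 0.06056 m/d → t_B = 530/0.06056 = 8752 d
Total t = 6811 + 8752 = 15560 d
   = 15560 / 365 = 42.6 yr

42.6 years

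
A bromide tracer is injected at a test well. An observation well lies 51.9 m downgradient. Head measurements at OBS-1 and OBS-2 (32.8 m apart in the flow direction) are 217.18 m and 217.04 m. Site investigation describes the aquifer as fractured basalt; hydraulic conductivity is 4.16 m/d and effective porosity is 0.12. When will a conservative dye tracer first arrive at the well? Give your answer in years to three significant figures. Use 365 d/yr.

Hydraulic gradient i = (217.18 − 217.04) / 32.8 = 0.14 / 32.8 = 0.004268
Specific discharge q = 4.16 × 0.004268 = 0.01776 m/d
Average linear velocity = 0.01776 / 0.12 = 0.1480 m/d
t = L / v = 51.9 / 0.1480 = 350.8 d
   = 350.8 / 365 = 0.961 yr

0.961 years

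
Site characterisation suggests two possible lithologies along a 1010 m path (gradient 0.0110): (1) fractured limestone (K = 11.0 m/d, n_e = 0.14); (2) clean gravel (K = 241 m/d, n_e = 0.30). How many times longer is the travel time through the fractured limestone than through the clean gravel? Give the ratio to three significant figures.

10.2

Unit 1 (fractured limestone): v = 11.0×0.011/0.14 = 0.8643 m/d, t = 1010/0.8643 = 1169 d
Unit 2 (clean gravel): v = 241×0.011/0.30 = 8.837 m/d, t = 1010/8.837 = 114.3 d
t(fractured limestone) / t(clean gravel) = 1169/114.3 = 10.2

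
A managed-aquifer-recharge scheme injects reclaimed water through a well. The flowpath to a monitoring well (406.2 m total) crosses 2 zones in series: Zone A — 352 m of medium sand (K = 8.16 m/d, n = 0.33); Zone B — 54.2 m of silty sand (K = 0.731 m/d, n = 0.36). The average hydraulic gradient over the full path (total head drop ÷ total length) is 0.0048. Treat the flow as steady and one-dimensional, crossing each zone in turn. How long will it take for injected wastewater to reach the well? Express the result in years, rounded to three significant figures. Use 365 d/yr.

22.4 years

Continuity: the same q passes through each zone, so ΔH = q·Σ(L_j/K_j) — the zones act as resistances in series.
Σ(L/K) = 352/8.16 + 54.2/0.731 = 43.14 + 74.15 = 117.3 d
K_eq = L_total / Σ(L/K) = 406.2 / 117.3 = 3.463 m/d
q = K_eq · i = 3.463 × 0.0048 = 0.01662 m/d (same in every zone)
Zone A: v = q/n = 0.01662/0.33 = 0.05038 m/d → t_A = 352/0.05038 = 6987 d
Zone B: v = q/n = 0.01662/0.36 = 0.04618 m/d → t_B = 54.2/0.04618 = 1174 d
Total t = 6987 + 1174 = 8161 d
   = 8161 / 365 = 22.4 yr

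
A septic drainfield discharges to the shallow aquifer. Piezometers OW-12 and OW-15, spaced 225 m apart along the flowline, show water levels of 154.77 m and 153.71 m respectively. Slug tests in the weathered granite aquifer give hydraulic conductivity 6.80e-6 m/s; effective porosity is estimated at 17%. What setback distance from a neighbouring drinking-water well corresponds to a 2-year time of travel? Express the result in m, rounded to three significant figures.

Hydraulic gradient i = (154.77 − 153.71) / 225 = 1.06 / 225 = 0.004711
K = 6.80e-6 m/s × 86400 s/d = 0.5875 m/d
Specific discharge q = 0.5875 × 0.004711 = 0.002768 m/d
v = Ki/n = 0.5875·0.004711/0.17 = 0.01628 m/d
T = 2 yr × 365 = 730 d
L = v × T = 0.01628 × 730 = 11.89 m

11.9 m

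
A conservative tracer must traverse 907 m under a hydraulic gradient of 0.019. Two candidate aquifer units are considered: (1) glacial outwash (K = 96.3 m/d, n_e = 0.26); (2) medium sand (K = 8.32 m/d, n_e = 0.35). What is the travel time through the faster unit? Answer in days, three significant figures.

Unit 1 (glacial outwash): v = 96.3×0.019/0.26 = 7.037 m/d, t = 907/7.037 = 128.9 d
Unit 2 (medium sand): v = 8.32×0.019/0.35 = 0.4517 m/d, t = 907/0.4517 = 2008 d
Faster unit: t = 129 d

129 days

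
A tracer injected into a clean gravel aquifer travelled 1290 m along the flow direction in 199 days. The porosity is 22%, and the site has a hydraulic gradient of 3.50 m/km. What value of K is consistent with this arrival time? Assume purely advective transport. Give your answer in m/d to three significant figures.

v = L / t = 1290 / 199 = 6.482 m/d
K = v · n / i = 6.482 × 0.22 / 0.0035 = 407 m/d

407 m/d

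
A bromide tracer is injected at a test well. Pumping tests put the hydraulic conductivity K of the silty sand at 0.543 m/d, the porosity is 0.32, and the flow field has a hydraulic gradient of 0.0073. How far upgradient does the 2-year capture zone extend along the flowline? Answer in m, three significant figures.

9.04 m

q = Ki = 0.543 × 0.0073 = 0.003964 m/d
Seepage velocity v = q / n = 0.003964 / 0.32 = 0.01239 m/d
T = 2 yr × 365 = 730 d
L = v × T = 0.01239 × 730 = 9.043 m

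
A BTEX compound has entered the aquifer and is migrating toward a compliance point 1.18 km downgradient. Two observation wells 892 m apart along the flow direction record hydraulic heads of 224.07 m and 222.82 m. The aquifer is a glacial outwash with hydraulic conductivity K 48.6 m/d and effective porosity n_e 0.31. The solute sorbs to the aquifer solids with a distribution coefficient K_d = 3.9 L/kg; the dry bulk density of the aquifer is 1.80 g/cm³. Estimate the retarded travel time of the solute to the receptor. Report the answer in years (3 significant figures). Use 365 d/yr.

348 years

Hydraulic gradient i = (224.07 − 222.82) / 892 = 1.25 / 892 = 0.001401
q = Ki = 48.6 × 0.001401 = 0.06811 m/d
v = Ki/n = 48.6·0.001401/0.31 = 0.2197 m/d
Retardation R = 1 + ρ_b·K_d/n = 1 + 1.80×3.9/0.31 = 23.65
Contaminant velocity v_c = v/R = 0.2197/23.65 = 0.009291 m/d
L = 1.18 km = 1180 m
t = L/v_c = 1180/0.009291 = 127000 d
   = 127000/365 = 348 yr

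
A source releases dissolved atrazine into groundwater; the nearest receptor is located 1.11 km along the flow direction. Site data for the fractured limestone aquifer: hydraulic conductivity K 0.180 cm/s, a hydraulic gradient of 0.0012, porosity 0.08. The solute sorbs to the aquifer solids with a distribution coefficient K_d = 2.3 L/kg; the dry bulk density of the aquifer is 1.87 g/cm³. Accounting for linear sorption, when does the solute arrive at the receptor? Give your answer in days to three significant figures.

K = 0.180 cm/s × 864 = 155.5 m/d
Specific discharge q = 155.5 × 0.0012 = 0.1866 m/d
Seepage velocity v = q / n = 0.1866 / 0.08 = 2.333 m/d
Retardation R = 1 + ρ_b·K_d/n = 1 + 1.87×2.3/0.08 = 54.76
Contaminant velocity v_c = v/R = 2.333/54.76 = 0.04260 m/d
L = 1.11 km = 1110 m
t = L/v_c = 1110/0.04260 = 26060 d

26100 days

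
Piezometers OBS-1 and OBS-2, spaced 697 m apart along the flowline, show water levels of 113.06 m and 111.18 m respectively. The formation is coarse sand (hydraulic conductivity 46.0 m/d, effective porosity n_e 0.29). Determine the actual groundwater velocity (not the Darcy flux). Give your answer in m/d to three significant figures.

Hydraulic gradient i = (113.06 − 111.18) / 697 = 1.88 / 697 = 0.002697
q = Ki = 46.0 × 0.002697 = 0.1241 m/d
v = Ki/n = 46.0·0.002697/0.29 = 0.4278 m/d

0.428 m/d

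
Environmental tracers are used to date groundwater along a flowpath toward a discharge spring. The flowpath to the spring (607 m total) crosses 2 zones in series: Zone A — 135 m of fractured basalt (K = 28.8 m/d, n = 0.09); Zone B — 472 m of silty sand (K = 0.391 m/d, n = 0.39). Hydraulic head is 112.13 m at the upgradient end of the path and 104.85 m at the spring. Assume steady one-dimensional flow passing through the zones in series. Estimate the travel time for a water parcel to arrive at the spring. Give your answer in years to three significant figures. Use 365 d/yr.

Total head drop ΔH = 112.13 − 104.85 = 7.28 m
Steady 1-D flow in series ⇒ the Darcy flux q is identical in every zone and the zone head losses add (resistances L/K in series).
Σ(L/K) = 135/28.8 + 472/0.391 = 4.688 + 1207 = 1212 d
q = ΔH / Σ(L/K) = 7.28 / 1212 = 0.006007 m/d (same in every zone)
Zone A: v = q/n = 0.006007/0.09 = 0.06675 m/d → t_A = 135/0.06675 = 2023 d
Zone B: v = q/n = 0.006007/0.39 = 0.01540 m/d → t_B = 472/0.01540 = 30640 d
Total t = 2023 + 30640 = 32660 d
   = 32660 / 365 = 89.5 yr

89.5 years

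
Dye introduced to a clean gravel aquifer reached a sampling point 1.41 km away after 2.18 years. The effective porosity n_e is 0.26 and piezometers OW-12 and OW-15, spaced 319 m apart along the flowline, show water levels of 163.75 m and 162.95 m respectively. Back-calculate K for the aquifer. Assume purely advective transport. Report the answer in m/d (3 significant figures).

184 m/d

Hydraulic gradient i = (163.75 − 162.95) / 319 = 0.80 / 319 = 0.002508
t = 2.18 years = 795.7 d
L = 1.41 km = 1410 m
v = L / t = 1410 / 795.7 = 1.772 m/d
K = v · n / i = 1.772 × 0.26 / 0.002508 = 184 m/d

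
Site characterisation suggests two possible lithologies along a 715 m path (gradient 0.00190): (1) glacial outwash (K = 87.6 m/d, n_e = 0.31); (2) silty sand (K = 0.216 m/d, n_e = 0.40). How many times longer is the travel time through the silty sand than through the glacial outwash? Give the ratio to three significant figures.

Unit 1 (glacial outwash): v = 87.6×0.0019/0.31 = 0.5369 m/d, t = 715/0.5369 = 1332 d
Unit 2 (silty sand): v = 0.216×0.0019/0.40 = 0.001026 m/d, t = 715/0.001026 = 696900 d
t(silty sand) / t(glacial outwash) = 696900/1332 = 523

523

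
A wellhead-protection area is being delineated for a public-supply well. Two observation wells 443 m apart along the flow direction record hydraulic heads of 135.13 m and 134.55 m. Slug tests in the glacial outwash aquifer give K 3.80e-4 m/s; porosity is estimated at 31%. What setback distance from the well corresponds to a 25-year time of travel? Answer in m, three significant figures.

Hydraulic gradient i = (135.13 − 134.55) / 443 = 0.58 / 443 = 0.001309
K = 3.80e-4 m/s × 86400 s/d = 32.83 m/d
Darcy flux q = K·i = 32.83 × 0.001309 = 0.04299 m/d
v = Ki/n = 32.83·0.001309/0.31 = 0.1387 m/d
T = 25 yr × 365 = 9125 d
L = v × T = 0.1387 × 9125 = 1265 m

1270 m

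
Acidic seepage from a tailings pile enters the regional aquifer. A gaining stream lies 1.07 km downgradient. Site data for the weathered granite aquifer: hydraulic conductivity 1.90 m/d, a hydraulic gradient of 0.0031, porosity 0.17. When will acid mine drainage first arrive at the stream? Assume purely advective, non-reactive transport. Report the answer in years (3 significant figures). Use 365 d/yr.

84.6 years

q = Ki = 1.90 × 0.0031 = 0.005890 m/d
Average linear velocity = 0.005890 / 0.17 = 0.03465 m/d
L = 1.07 km = 1070 m
t = L / v = 1070 / 0.03465 = 30880 d
   = 30880 / 365 = 84.6 yr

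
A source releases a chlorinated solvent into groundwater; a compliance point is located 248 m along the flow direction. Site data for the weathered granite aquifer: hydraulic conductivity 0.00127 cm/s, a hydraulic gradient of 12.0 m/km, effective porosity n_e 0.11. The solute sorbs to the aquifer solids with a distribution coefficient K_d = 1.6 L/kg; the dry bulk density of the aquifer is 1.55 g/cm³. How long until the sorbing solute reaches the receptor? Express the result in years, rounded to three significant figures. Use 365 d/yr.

134 years

K = 0.00127 cm/s × 864 = 1.097 m/d
Darcy flux q = K·i = 1.097 × 0.012 = 0.01317 m/d
Average linear velocity = 0.01317 / 0.11 = 0.1197 m/d
Retardation R = 1 + ρ_b·K_d/n = 1 + 1.55×1.6/0.11 = 23.55
Contaminant velocity v_c = v/R = 0.1197/23.55 = 0.005084 m/d
t = L/v_c = 248/0.005084 = 48780 d
   = 48780/365 = 134 yr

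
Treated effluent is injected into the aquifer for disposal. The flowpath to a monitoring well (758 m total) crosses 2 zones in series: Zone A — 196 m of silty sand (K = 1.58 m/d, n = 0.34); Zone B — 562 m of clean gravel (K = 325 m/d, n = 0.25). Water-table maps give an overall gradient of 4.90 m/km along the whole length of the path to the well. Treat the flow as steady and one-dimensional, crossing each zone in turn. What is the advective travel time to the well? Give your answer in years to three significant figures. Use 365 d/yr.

Steady 1-D flow in series ⇒ the Darcy flux q is identical in every zone and the zone head losses add (resistances L/K in series).
Σ(L/K) = 196/1.58 + 562/325 = 124.1 + 1.729 = 125.8 d
K_eq = L_total / Σ(L/K) = 758 / 125.8 = 6.026 m/d
q = K_eq · i = 6.026 × 0.0049 = 0.02953 m/d (same in every zone)
Zone A: v = q/n = 0.02953/0.34 = 0.08685 m/d → t_A = 196/0.08685 = 2257 d
Zone B: v = q/n = 0.02953/0.25 = 0.1181 m/d → t_B = 562/0.1181 = 4758 d
Total t = 2257 + 4758 = 7015 d
   = 7015 / 365 = 19.2 yr

19.2 years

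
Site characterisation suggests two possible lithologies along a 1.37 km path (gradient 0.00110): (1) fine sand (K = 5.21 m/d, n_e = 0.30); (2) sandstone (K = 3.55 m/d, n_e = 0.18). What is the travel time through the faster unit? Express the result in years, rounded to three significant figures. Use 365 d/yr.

173 years

Unit 1 (fine sand): v = 5.21×0.0011/0.30 = 0.01910 m/d, t = 1370/0.01910 = 71720 d
Unit 2 (sandstone): v = 3.55×0.0011/0.18 = 0.02169 m/d, t = 1370/0.02169 = 63150 d
Faster: 63150 d / 365 = 173 yr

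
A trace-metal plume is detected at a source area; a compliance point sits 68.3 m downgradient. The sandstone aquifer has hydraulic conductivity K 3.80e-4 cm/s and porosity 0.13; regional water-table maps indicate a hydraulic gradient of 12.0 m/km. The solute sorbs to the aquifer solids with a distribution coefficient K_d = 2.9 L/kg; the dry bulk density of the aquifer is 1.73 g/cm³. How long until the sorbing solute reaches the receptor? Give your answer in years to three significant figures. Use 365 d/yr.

K = 3.80e-4 cm/s × 864 = 0.3283 m/d
Darcy flux q = K·i = 0.3283 × 0.012 = 0.003940 m/d
Average linear velocity = 0.003940 / 0.13 = 0.03031 m/d
Retardation R = 1 + ρ_b·K_d/n = 1 + 1.73×2.9/0.13 = 39.59
Contaminant velocity v_c = v/R = 0.03031/39.59 = 7.655e-4 m/d
t = L/v_c = 68.3/7.655e-4 = 89230 d
   = 89230/365 = 244 yr

244 years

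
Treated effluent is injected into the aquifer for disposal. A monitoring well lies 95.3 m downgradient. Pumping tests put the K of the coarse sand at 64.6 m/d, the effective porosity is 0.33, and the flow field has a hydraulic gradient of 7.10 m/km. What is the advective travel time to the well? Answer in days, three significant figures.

68.6 days

q = Ki = 64.6 × 0.0071 = 0.4587 m/d
Average linear velocity = 0.4587 / 0.33 = 1.390 m/d
t = L / v = 95.3 / 1.390 = 68.57 d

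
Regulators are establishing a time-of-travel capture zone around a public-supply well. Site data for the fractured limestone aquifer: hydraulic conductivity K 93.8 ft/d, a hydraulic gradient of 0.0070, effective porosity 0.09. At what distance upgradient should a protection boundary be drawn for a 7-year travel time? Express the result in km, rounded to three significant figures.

K = 93.8 ft/d × 0.3048 = 28.59 m/d
Darcy flux q = K·i = 28.59 × 0.0070 = 0.2001 m/d
Average linear velocity = 0.2001 / 0.09 = 2.224 m/d
T = 7 yr × 365 = 2555 d
L = v × T = 2.224 × 2555 = 5682 m
   = 5.68 km

5.68 km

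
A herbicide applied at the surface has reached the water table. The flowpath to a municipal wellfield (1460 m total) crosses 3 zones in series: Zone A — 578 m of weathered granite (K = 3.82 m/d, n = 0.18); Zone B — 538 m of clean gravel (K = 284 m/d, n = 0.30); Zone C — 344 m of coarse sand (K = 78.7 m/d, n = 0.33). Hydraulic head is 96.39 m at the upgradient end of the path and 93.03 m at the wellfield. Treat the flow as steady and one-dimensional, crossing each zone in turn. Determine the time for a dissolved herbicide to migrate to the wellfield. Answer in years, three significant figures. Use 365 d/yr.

Total head drop ΔH = 96.39 − 93.03 = 3.36 m
Steady 1-D flow in series ⇒ the Darcy flux q is identical in every zone and the zone head losses add (resistances L/K in series).
Σ(L/K) = 578/3.82 + 538/284 + 344/78.7 = 151.3 + 1.894 + 4.371 = 157.6 d
q = ΔH / Σ(L/K) = 3.36 / 157.6 = 0.02132 m/d (same in every zone)
Zone A: v = q/n = 0.02132/0.18 = 0.1185 m/d → t_A = 578/0.1185 = 4879 d
Zone B: v = q/n = 0.02132/0.30 = 0.07108 m/d → t_B = 538/0.07108 = 7569 d
Zone C: v = q/n = 0.02132/0.33 = 0.06462 m/d → t_C = 344/0.06462 = 5324 d
Total t = 4879 + 7569 + 5324 = 17770 d
   = 17770 / 365 = 48.7 yr

48.7 years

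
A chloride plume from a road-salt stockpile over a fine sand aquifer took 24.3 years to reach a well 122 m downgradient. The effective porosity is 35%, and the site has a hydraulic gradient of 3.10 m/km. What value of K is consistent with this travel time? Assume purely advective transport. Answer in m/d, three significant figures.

1.55 m/d

t = 24.3 years = 8870 d
v = L / t = 122 / 8870 = 0.01376 m/d
K = v · n / i = 0.01376 × 0.35 / 0.0031 = 1.55 m/d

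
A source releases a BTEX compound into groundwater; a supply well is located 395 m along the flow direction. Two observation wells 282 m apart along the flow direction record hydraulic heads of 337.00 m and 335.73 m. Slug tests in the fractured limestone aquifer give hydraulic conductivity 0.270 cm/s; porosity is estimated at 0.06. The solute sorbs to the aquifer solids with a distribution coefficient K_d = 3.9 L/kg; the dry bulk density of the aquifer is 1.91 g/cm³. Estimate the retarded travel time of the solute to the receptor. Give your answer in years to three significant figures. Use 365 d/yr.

7.73 years

Hydraulic gradient i = (337.00 − 335.73) / 282 = 1.27 / 282 = 0.004504
K = 0.270 cm/s × 864 = 233.3 m/d
Darcy flux q = K·i = 233.3 × 0.004504 = 1.051 m/d
v_s = q/n_e = 1.051/0.06 = 17.51 m/d
Retardation R = 1 + ρ_b·K_d/n = 1 + 1.91×3.9/0.06 = 125.2
Contaminant velocity v_c = v/R = 17.51/125.2 = 0.1399 m/d
t = L/v_c = 395/0.1399 = 2823 d
   = 2823/365 = 7.73 yr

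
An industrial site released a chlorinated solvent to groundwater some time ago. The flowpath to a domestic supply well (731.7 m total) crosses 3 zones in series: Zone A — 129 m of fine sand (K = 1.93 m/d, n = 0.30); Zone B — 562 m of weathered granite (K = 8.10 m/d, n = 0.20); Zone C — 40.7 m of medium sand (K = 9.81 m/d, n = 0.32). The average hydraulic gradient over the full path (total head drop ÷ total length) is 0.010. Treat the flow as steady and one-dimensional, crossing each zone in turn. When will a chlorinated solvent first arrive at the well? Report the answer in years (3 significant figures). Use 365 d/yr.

Continuity: the same q passes through each zone, so ΔH = q·Σ(L_j/K_j) — the zones act as resistances in series.
Σ(L/K) = 129/1.93 + 562/8.10 + 40.7/9.81 = 66.84 + 69.38 + 4.149 = 140.4 d
K_eq = L_total / Σ(L/K) = 731.7 / 140.4 = 5.213 m/d
q = K_eq · i = 5.213 × 0.010 = 0.05213 m/d (same in every zone)
Zone A: v = q/n = 0.05213/0.30 = 0.1738 m/d → t_A = 129/0.1738 = 742.4 d
Zone B: v = q/n = 0.05213/0.20 = 0.2606 m/d → t_B = 562/0.2606 = 2156 d
Zone C: v = q/n = 0.05213/0.32 = 0.1629 m/d → t_C = 40.7/0.1629 = 249.9 d
Total t = 742.4 + 2156 + 249.9 = 3149 d
   = 3149 / 365 = 8.63 yr

8.63 years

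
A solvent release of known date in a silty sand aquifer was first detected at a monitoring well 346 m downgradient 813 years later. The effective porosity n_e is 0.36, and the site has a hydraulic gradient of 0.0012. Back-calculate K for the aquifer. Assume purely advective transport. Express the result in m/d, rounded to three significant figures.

0.350 m/d

t = 813 years = 296700 d
v = L / t = 346 / 296700 = 0.001166 m/d
K = v · n / i = 0.001166 × 0.36 / 0.0012 = 0.350 m/d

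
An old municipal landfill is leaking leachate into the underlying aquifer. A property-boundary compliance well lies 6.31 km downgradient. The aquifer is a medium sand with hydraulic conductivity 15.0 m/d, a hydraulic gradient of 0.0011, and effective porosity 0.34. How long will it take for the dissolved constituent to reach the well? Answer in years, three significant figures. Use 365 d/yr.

356 years

Specific discharge q = 15.0 × 0.0011 = 0.01650 m/d
v = Ki/n = 15.0·0.0011/0.34 = 0.04853 m/d
L = 6.31 km = 6310 m
t = L / v = 6310 / 0.04853 = 130000 d
   = 130000 / 365 = 356 yr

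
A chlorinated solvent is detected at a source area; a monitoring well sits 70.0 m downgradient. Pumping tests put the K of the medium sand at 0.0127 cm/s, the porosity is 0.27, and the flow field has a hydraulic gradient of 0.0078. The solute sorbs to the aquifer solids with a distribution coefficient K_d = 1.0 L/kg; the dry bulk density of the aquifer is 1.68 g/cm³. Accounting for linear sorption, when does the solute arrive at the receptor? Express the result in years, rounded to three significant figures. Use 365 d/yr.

4.37 years

K = 0.0127 cm/s × 864 = 10.97 m/d
Specific discharge q = 10.97 × 0.0078 = 0.08559 m/d
Seepage velocity v = q / n = 0.08559 / 0.27 = 0.3170 m/d
Retardation R = 1 + ρ_b·K_d/n = 1 + 1.68×1.0/0.27 = 7.222
Contaminant velocity v_c = v/R = 0.3170/7.222 = 0.04389 m/d
t = L/v_c = 70.0/0.04389 = 1595 d
   = 1595/365 = 4.37 yr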